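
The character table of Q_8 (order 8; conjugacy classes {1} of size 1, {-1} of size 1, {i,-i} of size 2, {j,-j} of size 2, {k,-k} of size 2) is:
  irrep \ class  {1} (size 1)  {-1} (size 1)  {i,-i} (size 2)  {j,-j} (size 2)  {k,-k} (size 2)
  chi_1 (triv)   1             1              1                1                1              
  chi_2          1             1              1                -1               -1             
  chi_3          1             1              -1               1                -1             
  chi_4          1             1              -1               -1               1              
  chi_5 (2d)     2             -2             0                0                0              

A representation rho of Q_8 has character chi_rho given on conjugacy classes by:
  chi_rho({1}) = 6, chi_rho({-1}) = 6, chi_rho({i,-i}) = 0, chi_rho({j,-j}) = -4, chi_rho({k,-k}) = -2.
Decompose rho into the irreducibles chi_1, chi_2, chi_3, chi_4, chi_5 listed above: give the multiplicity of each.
Multiplicities: chi_1: 0, chi_2: 3, chi_3: 1, chi_4: 2, chi_5: 0.

Why: Use <chi_rho, chi> = (1/|G|) sum_C |C| * chi_rho(C) * conj(chi(C)) with |G| = 8 for each irreducible chi in the table:
  <chi_rho, chi_1> = (1/8)[1*(6)*conj(1) + 1*(6)*conj(1) + 2*(0)*conj(1) + 2*(-4)*conj(1) + 2*(-2)*conj(1)]
      = (1/8)[(6) + (6) + (0) + (-8) + (-4)] = 0/8 = 0
  <chi_rho, chi_2> = (1/8)[1*(6)*conj(1) + 1*(6)*conj(1) + 2*(0)*conj(1) + 2*(-4)*conj(-1) + 2*(-2)*conj(-1)]
      = (1/8)[(6) + (6) + (0) + (8) + (4)] = 24/8 = 3
  <chi_rho, chi_3> = (1/8)[1*(6)*conj(1) + 1*(6)*conj(1) + 2*(0)*conj(-1) + 2*(-4)*conj(1) + 2*(-2)*conj(-1)]
      = (1/8)[(6) + (6) + (0) + (-8) + (4)] = 8/8 = 1
  <chi_rho, chi_4> = (1/8)[1*(6)*conj(1) + 1*(6)*conj(1) + 2*(0)*conj(-1) + 2*(-4)*conj(-1) + 2*(-2)*conj(1)]
      = (1/8)[(6) + (6) + (0) + (8) + (-4)] = 16/8 = 2
  <chi_rho, chi_5> = (1/8)[1*(6)*conj(2) + 1*(6)*conj(-2) + 2*(0)*conj(0) + 2*(-4)*conj(0) + 2*(-2)*conj(0)]
      = (1/8)[(12) + (-12) + (0) + (0) + (0)] = 0/8 = 0
Dimension check: dim(rho) = sum (mult * dim) = 0*1 + 3*1 + 1*1 + 2*1 + 0*2 = 6 = chi_rho(e) = 6.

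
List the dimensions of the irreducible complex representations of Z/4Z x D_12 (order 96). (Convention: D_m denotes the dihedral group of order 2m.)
Dimensions: 1, 1, 1, 1, 1, 1, 1, 1, 1, 1, 1, 1, 1, 1, 1, 1, 2, 2, 2, 2, 2, 2, 2, 2, 2, 2, 2, 2, 2, 2, 2, 2, 2, 2, 2, 2

There are 36 irreducibles (= number of conjugacy classes). Their dimensions d_i satisfy sum d_i^2 = |G| = 96: 1 + 1 + 1 + 1 + 1 + 1 + 1 + 1 + 1 + 1 + 1 + 1 + 1 + 1 + 1 + 1 + 4 + 4 + 4 + 4 + 4 + 4 + 4 + 4 + 4 + 4 + 4 + 4 + 4 + 4 + 4 + 4 + 4 + 4 + 4 + 4 = 96. (For the product with Z/4Z: each of the 4 1-dim characters of Z/4Z tensors with each irrep of D_12, giving 4 copies of each D_12-dimension.)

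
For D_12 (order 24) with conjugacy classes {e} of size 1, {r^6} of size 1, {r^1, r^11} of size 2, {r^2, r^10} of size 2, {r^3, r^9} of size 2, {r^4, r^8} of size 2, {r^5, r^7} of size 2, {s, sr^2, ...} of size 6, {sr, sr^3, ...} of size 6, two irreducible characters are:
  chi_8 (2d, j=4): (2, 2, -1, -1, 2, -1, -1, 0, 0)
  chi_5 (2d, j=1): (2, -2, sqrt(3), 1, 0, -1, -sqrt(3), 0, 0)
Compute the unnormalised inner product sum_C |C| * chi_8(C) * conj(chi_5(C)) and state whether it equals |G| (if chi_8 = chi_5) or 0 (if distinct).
Sum = 0; so <chi_8, chi_5> = 0 (distinct irreducibles are orthogonal).

Justification: Compute term by term over conjugacy classes (|C| * chi_8(C) * conj(chi_5(C))):
  1*(2)*conj(2) + 1*(2)*conj(-2) + 2*(-1)*conj(sqrt(3)) + 2*(-1)*conj(1) + 2*(2)*conj(0) + 2*(-1)*conj(-1) + 2*(-1)*conj(-sqrt(3)) + 6*(0)*conj(0) + 6*(0)*conj(0)
  = (4) + (-4) + (-2*sqrt(3)) + (-2) + (0) + (2) + (2*sqrt(3)) + (0) + (0)
  = 0.
Dividing by |G| = 24 gives 0/24 = 0, matching the row-orthogonality relation <chi_8, chi_5> = [chi_8 = chi_5].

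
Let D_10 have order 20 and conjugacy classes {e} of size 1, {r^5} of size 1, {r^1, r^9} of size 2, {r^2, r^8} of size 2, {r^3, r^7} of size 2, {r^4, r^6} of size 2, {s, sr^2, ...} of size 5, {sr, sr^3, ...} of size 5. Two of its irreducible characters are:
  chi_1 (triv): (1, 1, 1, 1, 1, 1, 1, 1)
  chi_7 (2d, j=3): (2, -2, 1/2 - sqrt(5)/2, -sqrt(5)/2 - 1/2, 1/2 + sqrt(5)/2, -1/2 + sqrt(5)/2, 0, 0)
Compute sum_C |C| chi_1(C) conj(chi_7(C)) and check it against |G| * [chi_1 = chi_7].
Sum = 0; so <chi_1, chi_7> = 0 (distinct irreducibles are orthogonal).

Proof sketch: Compute term by term over conjugacy classes (|C| * chi_1(C) * conj(chi_7(C))):
  1*(1)*conj(2) + 1*(1)*conj(-2) + 2*(1)*conj(1/2 - sqrt(5)/2) + 2*(1)*conj(-sqrt(5)/2 - 1/2) + 2*(1)*conj(1/2 + sqrt(5)/2) + 2*(1)*conj(-1/2 + sqrt(5)/2) + 5*(1)*conj(0) + 5*(1)*conj(0)
  = (2) + (-2) + (1 - sqrt(5)) + (-sqrt(5) - 1) + (1 + sqrt(5)) + (-1 + sqrt(5)) + (0) + (0)
  = 0.
Dividing by |G| = 20 gives 0/20 = 0, matching the row-orthogonality relation <chi_1, chi_7> = [chi_1 = chi_7].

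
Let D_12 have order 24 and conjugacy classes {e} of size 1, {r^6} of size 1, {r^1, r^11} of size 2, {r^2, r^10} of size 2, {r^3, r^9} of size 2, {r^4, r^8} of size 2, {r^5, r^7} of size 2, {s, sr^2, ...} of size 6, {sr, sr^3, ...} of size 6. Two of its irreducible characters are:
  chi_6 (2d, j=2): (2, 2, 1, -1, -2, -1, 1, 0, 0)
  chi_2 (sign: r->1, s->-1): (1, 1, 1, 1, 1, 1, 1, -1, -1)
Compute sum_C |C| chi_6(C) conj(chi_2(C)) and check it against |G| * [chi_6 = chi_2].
Sum = 0; so <chi_6, chi_2> = 0 (distinct irreducibles are orthogonal).

Explanation: Compute term by term over conjugacy classes (|C| * chi_6(C) * conj(chi_2(C))):
  1*(2)*conj(1) + 1*(2)*conj(1) + 2*(1)*conj(1) + 2*(-1)*conj(1) + 2*(-2)*conj(1) + 2*(-1)*conj(1) + 2*(1)*conj(1) + 6*(0)*conj(-1) + 6*(0)*conj(-1)
  = (2) + (2) + (2) + (-2) + (-4) + (-2) + (2) + (0) + (0)
  = 0.
Dividing by |G| = 24 gives 0/24 = 0, matching the row-orthogonality relation <chi_6, chi_2> = [chi_6 = chi_2].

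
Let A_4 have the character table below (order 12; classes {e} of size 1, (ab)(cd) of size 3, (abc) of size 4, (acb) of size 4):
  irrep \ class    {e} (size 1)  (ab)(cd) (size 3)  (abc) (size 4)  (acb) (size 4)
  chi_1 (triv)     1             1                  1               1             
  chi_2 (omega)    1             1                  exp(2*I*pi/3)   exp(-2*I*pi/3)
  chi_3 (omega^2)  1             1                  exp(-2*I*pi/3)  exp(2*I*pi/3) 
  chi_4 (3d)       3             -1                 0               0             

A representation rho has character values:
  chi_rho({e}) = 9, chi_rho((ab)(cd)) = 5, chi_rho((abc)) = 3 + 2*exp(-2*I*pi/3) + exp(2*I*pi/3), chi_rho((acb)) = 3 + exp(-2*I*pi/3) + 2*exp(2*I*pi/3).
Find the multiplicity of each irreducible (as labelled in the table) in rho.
Multiplicities: chi_1: 3, chi_2: 1, chi_3: 2, chi_4: 1.

Why: Use <chi_rho, chi> = (1/|G|) sum_C |C| * chi_rho(C) * conj(chi(C)) with |G| = 12 for each irreducible chi in the table:
  <chi_rho, chi_1> = (1/12)[1*(9)*conj(1) + 3*(5)*conj(1) + 4*(3 + 2*exp(-2*I*pi/3) + exp(2*I*pi/3))*conj(1) + 4*(3 + exp(-2*I*pi/3) + 2*exp(2*I*pi/3))*conj(1)]
      = (1/12)[(9) + (15) + (12 + 8*exp(-2*I*pi/3) + 4*exp(2*I*pi/3)) + (12 + 4*exp(-2*I*pi/3) + 8*exp(2*I*pi/3))] = 36/12 = 3
  <chi_rho, chi_2> = (1/12)[1*(9)*conj(1) + 3*(5)*conj(1) + 4*(3 + 2*exp(-2*I*pi/3) + exp(2*I*pi/3))*conj(exp(2*I*pi/3)) + 4*(3 + exp(-2*I*pi/3) + 2*exp(2*I*pi/3))*conj(exp(-2*I*pi/3))]
      = (1/12)[(9) + (15) + (4 + 12*exp(-2*I*pi/3) + 8*exp(2*I*pi/3)) + (4 + 8*exp(-2*I*pi/3) + 12*exp(2*I*pi/3))] = 12/12 = 1
  <chi_rho, chi_3> = (1/12)[1*(9)*conj(1) + 3*(5)*conj(1) + 4*(3 + 2*exp(-2*I*pi/3) + exp(2*I*pi/3))*conj(exp(-2*I*pi/3)) + 4*(3 + exp(-2*I*pi/3) + 2*exp(2*I*pi/3))*conj(exp(2*I*pi/3))]
      = (1/12)[(9) + (15) + (8 + 4*exp(-2*I*pi/3) + 12*exp(2*I*pi/3)) + (8 + 12*exp(-2*I*pi/3) + 4*exp(2*I*pi/3))] = 24/12 = 2
  <chi_rho, chi_4> = (1/12)[1*(9)*conj(3) + 3*(5)*conj(-1) + 4*(3 + 2*exp(-2*I*pi/3) + exp(2*I*pi/3))*conj(0) + 4*(3 + exp(-2*I*pi/3) + 2*exp(2*I*pi/3))*conj(0)]
      = (1/12)[(27) + (-15) + (0) + (0)] = 12/12 = 1
(Exp terms are combined using exp(i*s)*conj(exp(i*t)) = exp(i*(s-t)), and sums of them are collapsed using the identity that for every m > 1 the m distinct m-th roots of unity sum to 0, e.g. 1 + exp(2*I*pi/3) + exp(-2*I*pi/3) = 0.)
Dimension check: dim(rho) = sum (mult * dim) = 3*1 + 1*1 + 2*1 + 1*3 = 9 = chi_rho(e) = 9.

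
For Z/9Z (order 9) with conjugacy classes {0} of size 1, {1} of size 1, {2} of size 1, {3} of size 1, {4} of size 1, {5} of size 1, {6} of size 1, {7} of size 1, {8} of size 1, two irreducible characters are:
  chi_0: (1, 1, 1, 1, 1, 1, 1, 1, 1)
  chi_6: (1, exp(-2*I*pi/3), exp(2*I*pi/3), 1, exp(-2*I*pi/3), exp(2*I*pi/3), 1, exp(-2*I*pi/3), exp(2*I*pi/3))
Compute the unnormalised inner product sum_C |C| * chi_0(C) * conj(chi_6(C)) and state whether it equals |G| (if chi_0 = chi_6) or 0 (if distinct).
Sum = 0; so <chi_0, chi_6> = 0 (distinct irreducibles are orthogonal).

Argument: Compute term by term over conjugacy classes (|C| * chi_0(C) * conj(chi_6(C))):
  1*(1)*conj(1) + 1*(1)*conj(exp(-2*I*pi/3)) + 1*(1)*conj(exp(2*I*pi/3)) + 1*(1)*conj(1) + 1*(1)*conj(exp(-2*I*pi/3)) + 1*(1)*conj(exp(2*I*pi/3)) + 1*(1)*conj(1) + 1*(1)*conj(exp(-2*I*pi/3)) + 1*(1)*conj(exp(2*I*pi/3))
  = (1) + (exp(2*I*pi/3)) + (exp(-2*I*pi/3)) + (1) + (exp(2*I*pi/3)) + (exp(-2*I*pi/3)) + (1) + (exp(2*I*pi/3)) + (exp(-2*I*pi/3))
  = 0.
(Exp terms are combined using exp(i*s)*conj(exp(i*t)) = exp(i*(s-t)), and sums of them are collapsed using the identity that for every m > 1 the m distinct m-th roots of unity sum to 0, e.g. 1 + exp(2*I*pi/3) + exp(-2*I*pi/3) = 0.)
Dividing by |G| = 9 gives 0/9 = 0, matching the row-orthogonality relation <chi_0, chi_6> = [chi_0 = chi_6].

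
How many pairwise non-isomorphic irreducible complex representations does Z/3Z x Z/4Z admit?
12

Solution. The number of irreducible complex representations of a finite group equals its number of conjugacy classes. Z/3Z x Z/4Z is abelian of order 12, so every element is its own conjugacy class: 12 classes, so Z/3Z x Z/4Z (order 12) has exactly 12 irreducible complex representations.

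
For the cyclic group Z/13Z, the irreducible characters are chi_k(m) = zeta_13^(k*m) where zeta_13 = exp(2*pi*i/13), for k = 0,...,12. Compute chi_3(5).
chi_3(5) = zeta_13^15 = exp(4*I*pi/13)

Derivation: chi_3(5) = zeta_13^(3*5) = zeta_13^15. Since zeta_13^13 = 1, this equals zeta_13^2 = exp(2*pi*i*2/13) = exp(4*I*pi/13).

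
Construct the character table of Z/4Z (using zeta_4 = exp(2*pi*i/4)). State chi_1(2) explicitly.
Character table of Z/4Z (irreps indexed chi_0,...,chi_3 with chi_k(m) = zeta_4^(k*m), zeta_4 = exp(2*pi*i/4)):
  irrep \ class  {0} (size 1)  {1} (size 1)  {2} (size 1)  {3} (size 1)
  chi_0          1             1             1             1           
  chi_1          1             I             -1            -I          
  chi_2          1             -1            1             -1          
  chi_3          1             -I            -1            I           

Spot check: chi_1(2) = zeta_4^(1*2) = zeta_4^2 = -1.

Justification: Z/4Z is abelian, so all 4 irreducible complex representations are 1-dimensional. They are given by chi_k(m) = zeta_4^(k*m) for k = 0,...,3. Row orthogonality: sum_m chi_k(m) conj(chi_l(m)) = 4 * [k = l].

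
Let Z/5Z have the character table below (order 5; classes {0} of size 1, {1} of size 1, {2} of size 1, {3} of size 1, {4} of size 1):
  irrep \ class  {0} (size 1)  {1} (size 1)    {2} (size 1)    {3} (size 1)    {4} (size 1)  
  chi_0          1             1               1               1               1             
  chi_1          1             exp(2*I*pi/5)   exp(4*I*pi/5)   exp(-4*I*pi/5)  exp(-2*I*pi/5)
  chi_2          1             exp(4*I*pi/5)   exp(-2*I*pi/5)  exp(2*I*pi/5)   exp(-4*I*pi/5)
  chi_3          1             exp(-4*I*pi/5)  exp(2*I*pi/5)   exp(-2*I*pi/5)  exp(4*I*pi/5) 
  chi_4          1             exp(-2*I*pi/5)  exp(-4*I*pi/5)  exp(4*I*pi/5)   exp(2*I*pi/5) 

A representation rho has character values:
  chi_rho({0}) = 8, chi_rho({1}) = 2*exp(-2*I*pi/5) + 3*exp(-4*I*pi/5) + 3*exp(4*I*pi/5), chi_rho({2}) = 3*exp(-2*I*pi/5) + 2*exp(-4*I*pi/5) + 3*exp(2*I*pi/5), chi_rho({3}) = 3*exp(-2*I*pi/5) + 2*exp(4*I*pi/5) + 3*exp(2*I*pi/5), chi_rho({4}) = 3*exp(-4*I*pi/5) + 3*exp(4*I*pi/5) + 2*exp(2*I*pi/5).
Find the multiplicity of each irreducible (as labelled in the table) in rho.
Multiplicities: chi_0: 0, chi_1: 0, chi_2: 3, chi_3: 3, chi_4: 2.

Details: Use <chi_rho, chi> = (1/|G|) sum_C |C| * chi_rho(C) * conj(chi(C)) with |G| = 5 for each irreducible chi in the table:
  <chi_rho, chi_0> = (1/5)[1*(8)*conj(1) + 1*(2*exp(-2*I*pi/5) + 3*exp(-4*I*pi/5) + 3*exp(4*I*pi/5))*conj(1) + 1*(3*exp(-2*I*pi/5) + 2*exp(-4*I*pi/5) + 3*exp(2*I*pi/5))*conj(1) + 1*(3*exp(-2*I*pi/5) + 2*exp(4*I*pi/5) + 3*exp(2*I*pi/5))*conj(1) + 1*(3*exp(-4*I*pi/5) + 3*exp(4*I*pi/5) + 2*exp(2*I*pi/5))*conj(1)]
      = (1/5)[(8) + (2*exp(-2*I*pi/5) + 3*exp(-4*I*pi/5) + 3*exp(4*I*pi/5)) + (3*exp(-2*I*pi/5) + 2*exp(-4*I*pi/5) + 3*exp(2*I*pi/5)) + (3*exp(-2*I*pi/5) + 2*exp(4*I*pi/5) + 3*exp(2*I*pi/5)) + (3*exp(-4*I*pi/5) + 3*exp(4*I*pi/5) + 2*exp(2*I*pi/5))] = 0/5 = 0
  <chi_rho, chi_1> = (1/5)[1*(8)*conj(1) + 1*(2*exp(-2*I*pi/5) + 3*exp(-4*I*pi/5) + 3*exp(4*I*pi/5))*conj(exp(2*I*pi/5)) + 1*(3*exp(-2*I*pi/5) + 2*exp(-4*I*pi/5) + 3*exp(2*I*pi/5))*conj(exp(4*I*pi/5)) + 1*(3*exp(-2*I*pi/5) + 2*exp(4*I*pi/5) + 3*exp(2*I*pi/5))*conj(exp(-4*I*pi/5)) + 1*(3*exp(-4*I*pi/5) + 3*exp(4*I*pi/5) + 2*exp(2*I*pi/5))*conj(exp(-2*I*pi/5))]
      = (1/5)[(8) + (2*exp(-4*I*pi/5) + 3*exp(4*I*pi/5) + 3*exp(2*I*pi/5)) + (3*exp(-2*I*pi/5) + 3*exp(4*I*pi/5) + 2*exp(2*I*pi/5)) + (2*exp(-2*I*pi/5) + 3*exp(-4*I*pi/5) + 3*exp(2*I*pi/5)) + (3*exp(-2*I*pi/5) + 3*exp(-4*I*pi/5) + 2*exp(4*I*pi/5))] = 0/5 = 0
  <chi_rho, chi_2> = (1/5)[1*(8)*conj(1) + 1*(2*exp(-2*I*pi/5) + 3*exp(-4*I*pi/5) + 3*exp(4*I*pi/5))*conj(exp(4*I*pi/5)) + 1*(3*exp(-2*I*pi/5) + 2*exp(-4*I*pi/5) + 3*exp(2*I*pi/5))*conj(exp(-2*I*pi/5)) + 1*(3*exp(-2*I*pi/5) + 2*exp(4*I*pi/5) + 3*exp(2*I*pi/5))*conj(exp(2*I*pi/5)) + 1*(3*exp(-4*I*pi/5) + 3*exp(4*I*pi/5) + 2*exp(2*I*pi/5))*conj(exp(-4*I*pi/5))]
      = (1/5)[(8) + (3 + 2*exp(4*I*pi/5) + 3*exp(2*I*pi/5)) + (3 + 2*exp(-2*I*pi/5) + 3*exp(4*I*pi/5)) + (3 + 3*exp(-4*I*pi/5) + 2*exp(2*I*pi/5)) + (3 + 3*exp(-2*I*pi/5) + 2*exp(-4*I*pi/5))] = 15/5 = 3
  <chi_rho, chi_3> = (1/5)[1*(8)*conj(1) + 1*(2*exp(-2*I*pi/5) + 3*exp(-4*I*pi/5) + 3*exp(4*I*pi/5))*conj(exp(-4*I*pi/5)) + 1*(3*exp(-2*I*pi/5) + 2*exp(-4*I*pi/5) + 3*exp(2*I*pi/5))*conj(exp(2*I*pi/5)) + 1*(3*exp(-2*I*pi/5) + 2*exp(4*I*pi/5) + 3*exp(2*I*pi/5))*conj(exp(-2*I*pi/5)) + 1*(3*exp(-4*I*pi/5) + 3*exp(4*I*pi/5) + 2*exp(2*I*pi/5))*conj(exp(4*I*pi/5))]
      = (1/5)[(8) + (3 + 3*exp(-2*I*pi/5) + 2*exp(2*I*pi/5)) + (3 + 3*exp(-4*I*pi/5) + 2*exp(4*I*pi/5)) + (3 + 2*exp(-4*I*pi/5) + 3*exp(4*I*pi/5)) + (3 + 2*exp(-2*I*pi/5) + 3*exp(2*I*pi/5))] = 15/5 = 3
  <chi_rho, chi_4> = (1/5)[1*(8)*conj(1) + 1*(2*exp(-2*I*pi/5) + 3*exp(-4*I*pi/5) + 3*exp(4*I*pi/5))*conj(exp(-2*I*pi/5)) + 1*(3*exp(-2*I*pi/5) + 2*exp(-4*I*pi/5) + 3*exp(2*I*pi/5))*conj(exp(-4*I*pi/5)) + 1*(3*exp(-2*I*pi/5) + 2*exp(4*I*pi/5) + 3*exp(2*I*pi/5))*conj(exp(4*I*pi/5)) + 1*(3*exp(-4*I*pi/5) + 3*exp(4*I*pi/5) + 2*exp(2*I*pi/5))*conj(exp(2*I*pi/5))]
      = (1/5)[(8) + (2 + 3*exp(-2*I*pi/5) + 3*exp(-4*I*pi/5)) + (2 + 3*exp(-4*I*pi/5) + 3*exp(2*I*pi/5)) + (2 + 3*exp(-2*I*pi/5) + 3*exp(4*I*pi/5)) + (2 + 3*exp(4*I*pi/5) + 3*exp(2*I*pi/5))] = 10/5 = 2
(Exp terms are combined using exp(i*s)*conj(exp(i*t)) = exp(i*(s-t)), and sums of them are collapsed using the identity that for every m > 1 the m distinct m-th roots of unity sum to 0, e.g. 1 + exp(2*I*pi/3) + exp(-2*I*pi/3) = 0.)
Dimension check: dim(rho) = sum (mult * dim) = 0*1 + 0*1 + 3*1 + 3*1 + 2*1 = 8 = chi_rho(e) = 8.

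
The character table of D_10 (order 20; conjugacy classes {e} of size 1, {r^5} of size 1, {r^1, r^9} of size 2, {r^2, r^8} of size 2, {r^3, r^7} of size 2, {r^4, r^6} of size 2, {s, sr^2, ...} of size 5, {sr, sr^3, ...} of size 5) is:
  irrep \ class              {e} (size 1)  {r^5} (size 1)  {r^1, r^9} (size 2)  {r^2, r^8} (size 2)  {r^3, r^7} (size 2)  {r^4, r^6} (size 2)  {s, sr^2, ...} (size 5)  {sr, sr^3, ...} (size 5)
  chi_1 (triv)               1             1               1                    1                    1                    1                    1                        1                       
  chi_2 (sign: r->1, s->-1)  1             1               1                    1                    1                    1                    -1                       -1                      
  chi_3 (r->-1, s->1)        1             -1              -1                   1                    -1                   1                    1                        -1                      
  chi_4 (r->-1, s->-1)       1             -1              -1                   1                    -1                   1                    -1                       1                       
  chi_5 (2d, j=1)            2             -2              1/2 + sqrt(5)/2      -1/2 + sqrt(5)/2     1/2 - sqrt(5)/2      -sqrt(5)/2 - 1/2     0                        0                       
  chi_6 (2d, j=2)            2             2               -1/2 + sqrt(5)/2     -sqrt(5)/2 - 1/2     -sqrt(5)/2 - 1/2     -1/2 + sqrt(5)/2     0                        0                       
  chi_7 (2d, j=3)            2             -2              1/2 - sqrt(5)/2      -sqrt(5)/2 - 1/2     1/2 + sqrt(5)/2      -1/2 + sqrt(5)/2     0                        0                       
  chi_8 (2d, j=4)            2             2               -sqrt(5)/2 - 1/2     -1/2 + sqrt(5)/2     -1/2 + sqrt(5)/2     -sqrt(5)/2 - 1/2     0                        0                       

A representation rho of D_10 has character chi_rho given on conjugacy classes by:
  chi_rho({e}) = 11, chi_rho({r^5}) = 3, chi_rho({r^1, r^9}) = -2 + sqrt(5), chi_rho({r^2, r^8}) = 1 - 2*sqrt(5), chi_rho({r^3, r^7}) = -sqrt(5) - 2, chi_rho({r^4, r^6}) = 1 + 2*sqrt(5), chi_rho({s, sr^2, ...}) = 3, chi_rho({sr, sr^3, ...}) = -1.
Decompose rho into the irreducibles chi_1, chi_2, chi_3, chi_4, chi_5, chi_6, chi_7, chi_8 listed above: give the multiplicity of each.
Multiplicities: chi_1: 1, chi_2: 0, chi_3: 2, chi_4: 0, chi_5: 0, chi_6: 3, chi_7: 1, chi_8: 0.

Derivation: Use <chi_rho, chi> = (1/|G|) sum_C |C| * chi_rho(C) * conj(chi(C)) with |G| = 20 for each irreducible chi in the table:
  <chi_rho, chi_1> = (1/20)[1*(11)*conj(1) + 1*(3)*conj(1) + 2*(-2 + sqrt(5))*conj(1) + 2*(1 - 2*sqrt(5))*conj(1) + 2*(-sqrt(5) - 2)*conj(1) + 2*(1 + 2*sqrt(5))*conj(1) + 5*(3)*conj(1) + 5*(-1)*conj(1)]
      = (1/20)[(11) + (3) + (-4 + 2*sqrt(5)) + (2 - 4*sqrt(5)) + (-2*sqrt(5) - 4) + (2 + 4*sqrt(5)) + (15) + (-5)] = 20/20 = 1
  <chi_rho, chi_2> = (1/20)[1*(11)*conj(1) + 1*(3)*conj(1) + 2*(-2 + sqrt(5))*conj(1) + 2*(1 - 2*sqrt(5))*conj(1) + 2*(-sqrt(5) - 2)*conj(1) + 2*(1 + 2*sqrt(5))*conj(1) + 5*(3)*conj(-1) + 5*(-1)*conj(-1)]
      = (1/20)[(11) + (3) + (-4 + 2*sqrt(5)) + (2 - 4*sqrt(5)) + (-2*sqrt(5) - 4) + (2 + 4*sqrt(5)) + (-15) + (5)] = 0/20 = 0
  <chi_rho, chi_3> = (1/20)[1*(11)*conj(1) + 1*(3)*conj(-1) + 2*(-2 + sqrt(5))*conj(-1) + 2*(1 - 2*sqrt(5))*conj(1) + 2*(-sqrt(5) - 2)*conj(-1) + 2*(1 + 2*sqrt(5))*conj(1) + 5*(3)*conj(1) + 5*(-1)*conj(-1)]
      = (1/20)[(11) + (-3) + (4 - 2*sqrt(5)) + (2 - 4*sqrt(5)) + (4 + 2*sqrt(5)) + (2 + 4*sqrt(5)) + (15) + (5)] = 40/20 = 2
  <chi_rho, chi_4> = (1/20)[1*(11)*conj(1) + 1*(3)*conj(-1) + 2*(-2 + sqrt(5))*conj(-1) + 2*(1 - 2*sqrt(5))*conj(1) + 2*(-sqrt(5) - 2)*conj(-1) + 2*(1 + 2*sqrt(5))*conj(1) + 5*(3)*conj(-1) + 5*(-1)*conj(1)]
      = (1/20)[(11) + (-3) + (4 - 2*sqrt(5)) + (2 - 4*sqrt(5)) + (4 + 2*sqrt(5)) + (2 + 4*sqrt(5)) + (-15) + (-5)] = 0/20 = 0
  <chi_rho, chi_5> = (1/20)[1*(11)*conj(2) + 1*(3)*conj(-2) + 2*(-2 + sqrt(5))*conj(1/2 + sqrt(5)/2) + 2*(1 - 2*sqrt(5))*conj(-1/2 + sqrt(5)/2) + 2*(-sqrt(5) - 2)*conj(1/2 - sqrt(5)/2) + 2*(1 + 2*sqrt(5))*conj(-sqrt(5)/2 - 1/2) + 5*(3)*conj(0) + 5*(-1)*conj(0)]
      = (1/20)[(22) + (-6) + (3 - sqrt(5)) + (-11 + 3*sqrt(5)) + (sqrt(5) + 3) + (-11 - 3*sqrt(5)) + (0) + (0)] = 0/20 = 0
  <chi_rho, chi_6> = (1/20)[1*(11)*conj(2) + 1*(3)*conj(2) + 2*(-2 + sqrt(5))*conj(-1/2 + sqrt(5)/2) + 2*(1 - 2*sqrt(5))*conj(-sqrt(5)/2 - 1/2) + 2*(-sqrt(5) - 2)*conj(-sqrt(5)/2 - 1/2) + 2*(1 + 2*sqrt(5))*conj(-1/2 + sqrt(5)/2) + 5*(3)*conj(0) + 5*(-1)*conj(0)]
      = (1/20)[(22) + (6) + (7 - 3*sqrt(5)) + (sqrt(5) + 9) + (3*sqrt(5) + 7) + (9 - sqrt(5)) + (0) + (0)] = 60/20 = 3
  <chi_rho, chi_7> = (1/20)[1*(11)*conj(2) + 1*(3)*conj(-2) + 2*(-2 + sqrt(5))*conj(1/2 - sqrt(5)/2) + 2*(1 - 2*sqrt(5))*conj(-sqrt(5)/2 - 1/2) + 2*(-sqrt(5) - 2)*conj(1/2 + sqrt(5)/2) + 2*(1 + 2*sqrt(5))*conj(-1/2 + sqrt(5)/2) + 5*(3)*conj(0) + 5*(-1)*conj(0)]
      = (1/20)[(22) + (-6) + (-7 + 3*sqrt(5)) + (sqrt(5) + 9) + (-7 - 3*sqrt(5)) + (9 - sqrt(5)) + (0) + (0)] = 20/20 = 1
  <chi_rho, chi_8> = (1/20)[1*(11)*conj(2) + 1*(3)*conj(2) + 2*(-2 + sqrt(5))*conj(-sqrt(5)/2 - 1/2) + 2*(1 - 2*sqrt(5))*conj(-1/2 + sqrt(5)/2) + 2*(-sqrt(5) - 2)*conj(-1/2 + sqrt(5)/2) + 2*(1 + 2*sqrt(5))*conj(-sqrt(5)/2 - 1/2) + 5*(3)*conj(0) + 5*(-1)*conj(0)]
      = (1/20)[(22) + (6) + (-3 + sqrt(5)) + (-11 + 3*sqrt(5)) + (-3 - sqrt(5)) + (-11 - 3*sqrt(5)) + (0) + (0)] = 0/20 = 0
Dimension check: dim(rho) = sum (mult * dim) = 1*1 + 0*1 + 2*1 + 0*1 + 0*2 + 3*2 + 1*2 + 0*2 = 11 = chi_rho(e) = 11.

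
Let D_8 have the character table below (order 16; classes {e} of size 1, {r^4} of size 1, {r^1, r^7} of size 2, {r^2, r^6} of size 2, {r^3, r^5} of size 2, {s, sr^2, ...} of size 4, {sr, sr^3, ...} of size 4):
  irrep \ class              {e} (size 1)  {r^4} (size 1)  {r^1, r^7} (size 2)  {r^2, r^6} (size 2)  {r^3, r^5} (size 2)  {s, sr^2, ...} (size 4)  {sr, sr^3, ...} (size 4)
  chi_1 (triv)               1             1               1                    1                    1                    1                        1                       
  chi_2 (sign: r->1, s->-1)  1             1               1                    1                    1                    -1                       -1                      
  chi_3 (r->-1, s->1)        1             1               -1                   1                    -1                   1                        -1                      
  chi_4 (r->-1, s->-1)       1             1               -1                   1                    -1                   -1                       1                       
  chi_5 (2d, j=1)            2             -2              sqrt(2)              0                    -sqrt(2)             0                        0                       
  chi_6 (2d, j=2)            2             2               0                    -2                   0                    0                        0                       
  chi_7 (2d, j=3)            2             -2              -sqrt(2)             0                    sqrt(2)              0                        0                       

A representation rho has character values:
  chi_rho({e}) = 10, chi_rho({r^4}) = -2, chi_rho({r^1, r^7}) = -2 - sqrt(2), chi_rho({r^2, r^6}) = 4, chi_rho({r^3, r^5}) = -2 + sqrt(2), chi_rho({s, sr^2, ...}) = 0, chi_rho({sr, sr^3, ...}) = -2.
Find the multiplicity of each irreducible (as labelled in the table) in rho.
Multiplicities: chi_1: 0, chi_2: 1, chi_3: 2, chi_4: 1, chi_5: 1, chi_6: 0, chi_7: 2.

Details: Use <chi_rho, chi> = (1/|G|) sum_C |C| * chi_rho(C) * conj(chi(C)) with |G| = 16 for each irreducible chi in the table:
  <chi_rho, chi_1> = (1/16)[1*(10)*conj(1) + 1*(-2)*conj(1) + 2*(-2 - sqrt(2))*conj(1) + 2*(4)*conj(1) + 2*(-2 + sqrt(2))*conj(1) + 4*(0)*conj(1) + 4*(-2)*conj(1)]
      = (1/16)[(10) + (-2) + (-4 - 2*sqrt(2)) + (8) + (-4 + 2*sqrt(2)) + (0) + (-8)] = 0/16 = 0
  <chi_rho, chi_2> = (1/16)[1*(10)*conj(1) + 1*(-2)*conj(1) + 2*(-2 - sqrt(2))*conj(1) + 2*(4)*conj(1) + 2*(-2 + sqrt(2))*conj(1) + 4*(0)*conj(-1) + 4*(-2)*conj(-1)]
      = (1/16)[(10) + (-2) + (-4 - 2*sqrt(2)) + (8) + (-4 + 2*sqrt(2)) + (0) + (8)] = 16/16 = 1
  <chi_rho, chi_3> = (1/16)[1*(10)*conj(1) + 1*(-2)*conj(1) + 2*(-2 - sqrt(2))*conj(-1) + 2*(4)*conj(1) + 2*(-2 + sqrt(2))*conj(-1) + 4*(0)*conj(1) + 4*(-2)*conj(-1)]
      = (1/16)[(10) + (-2) + (2*sqrt(2) + 4) + (8) + (4 - 2*sqrt(2)) + (0) + (8)] = 32/16 = 2
  <chi_rho, chi_4> = (1/16)[1*(10)*conj(1) + 1*(-2)*conj(1) + 2*(-2 - sqrt(2))*conj(-1) + 2*(4)*conj(1) + 2*(-2 + sqrt(2))*conj(-1) + 4*(0)*conj(-1) + 4*(-2)*conj(1)]
      = (1/16)[(10) + (-2) + (2*sqrt(2) + 4) + (8) + (4 - 2*sqrt(2)) + (0) + (-8)] = 16/16 = 1
  <chi_rho, chi_5> = (1/16)[1*(10)*conj(2) + 1*(-2)*conj(-2) + 2*(-2 - sqrt(2))*conj(sqrt(2)) + 2*(4)*conj(0) + 2*(-2 + sqrt(2))*conj(-sqrt(2)) + 4*(0)*conj(0) + 4*(-2)*conj(0)]
      = (1/16)[(20) + (4) + (-4*sqrt(2) - 4) + (0) + (-4 + 4*sqrt(2)) + (0) + (0)] = 16/16 = 1
  <chi_rho, chi_6> = (1/16)[1*(10)*conj(2) + 1*(-2)*conj(2) + 2*(-2 - sqrt(2))*conj(0) + 2*(4)*conj(-2) + 2*(-2 + sqrt(2))*conj(0) + 4*(0)*conj(0) + 4*(-2)*conj(0)]
      = (1/16)[(20) + (-4) + (0) + (-16) + (0) + (0) + (0)] = 0/16 = 0
  <chi_rho, chi_7> = (1/16)[1*(10)*conj(2) + 1*(-2)*conj(-2) + 2*(-2 - sqrt(2))*conj(-sqrt(2)) + 2*(4)*conj(0) + 2*(-2 + sqrt(2))*conj(sqrt(2)) + 4*(0)*conj(0) + 4*(-2)*conj(0)]
      = (1/16)[(20) + (4) + (4 + 4*sqrt(2)) + (0) + (4 - 4*sqrt(2)) + (0) + (0)] = 32/16 = 2
Dimension check: dim(rho) = sum (mult * dim) = 0*1 + 1*1 + 2*1 + 1*1 + 1*2 + 0*2 + 2*2 = 10 = chi_rho(e) = 10.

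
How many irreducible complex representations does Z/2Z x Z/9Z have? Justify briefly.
18

Solution. The number of irreducible complex representations of a finite group equals its number of conjugacy classes. Z/2Z x Z/9Z is abelian of order 18, so every element is its own conjugacy class: 18 classes, so Z/2Z x Z/9Z (order 18) has exactly 18 irreducible complex representations.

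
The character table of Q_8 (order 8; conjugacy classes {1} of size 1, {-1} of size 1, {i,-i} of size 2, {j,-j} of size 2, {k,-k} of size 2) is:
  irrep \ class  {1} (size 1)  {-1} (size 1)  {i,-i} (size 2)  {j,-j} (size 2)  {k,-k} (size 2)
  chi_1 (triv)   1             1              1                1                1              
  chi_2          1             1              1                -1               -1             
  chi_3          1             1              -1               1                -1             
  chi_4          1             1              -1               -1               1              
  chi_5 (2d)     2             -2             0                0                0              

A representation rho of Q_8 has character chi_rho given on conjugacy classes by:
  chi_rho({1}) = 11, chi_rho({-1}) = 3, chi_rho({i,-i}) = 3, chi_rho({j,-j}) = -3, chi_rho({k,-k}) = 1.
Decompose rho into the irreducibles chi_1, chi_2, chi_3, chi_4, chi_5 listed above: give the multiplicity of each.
Multiplicities: chi_1: 2, chi_2: 3, chi_3: 0, chi_4: 2, chi_5: 2.

Why: Use <chi_rho, chi> = (1/|G|) sum_C |C| * chi_rho(C) * conj(chi(C)) with |G| = 8 for each irreducible chi in the table:
  <chi_rho, chi_1> = (1/8)[1*(11)*conj(1) + 1*(3)*conj(1) + 2*(3)*conj(1) + 2*(-3)*conj(1) + 2*(1)*conj(1)]
      = (1/8)[(11) + (3) + (6) + (-6) + (2)] = 16/8 = 2
  <chi_rho, chi_2> = (1/8)[1*(11)*conj(1) + 1*(3)*conj(1) + 2*(3)*conj(1) + 2*(-3)*conj(-1) + 2*(1)*conj(-1)]
      = (1/8)[(11) + (3) + (6) + (6) + (-2)] = 24/8 = 3
  <chi_rho, chi_3> = (1/8)[1*(11)*conj(1) + 1*(3)*conj(1) + 2*(3)*conj(-1) + 2*(-3)*conj(1) + 2*(1)*conj(-1)]
      = (1/8)[(11) + (3) + (-6) + (-6) + (-2)] = 0/8 = 0
  <chi_rho, chi_4> = (1/8)[1*(11)*conj(1) + 1*(3)*conj(1) + 2*(3)*conj(-1) + 2*(-3)*conj(-1) + 2*(1)*conj(1)]
      = (1/8)[(11) + (3) + (-6) + (6) + (2)] = 16/8 = 2
  <chi_rho, chi_5> = (1/8)[1*(11)*conj(2) + 1*(3)*conj(-2) + 2*(3)*conj(0) + 2*(-3)*conj(0) + 2*(1)*conj(0)]
      = (1/8)[(22) + (-6) + (0) + (0) + (0)] = 16/8 = 2
Dimension check: dim(rho) = sum (mult * dim) = 2*1 + 3*1 + 0*1 + 2*1 + 2*2 = 11 = chi_rho(e) = 11.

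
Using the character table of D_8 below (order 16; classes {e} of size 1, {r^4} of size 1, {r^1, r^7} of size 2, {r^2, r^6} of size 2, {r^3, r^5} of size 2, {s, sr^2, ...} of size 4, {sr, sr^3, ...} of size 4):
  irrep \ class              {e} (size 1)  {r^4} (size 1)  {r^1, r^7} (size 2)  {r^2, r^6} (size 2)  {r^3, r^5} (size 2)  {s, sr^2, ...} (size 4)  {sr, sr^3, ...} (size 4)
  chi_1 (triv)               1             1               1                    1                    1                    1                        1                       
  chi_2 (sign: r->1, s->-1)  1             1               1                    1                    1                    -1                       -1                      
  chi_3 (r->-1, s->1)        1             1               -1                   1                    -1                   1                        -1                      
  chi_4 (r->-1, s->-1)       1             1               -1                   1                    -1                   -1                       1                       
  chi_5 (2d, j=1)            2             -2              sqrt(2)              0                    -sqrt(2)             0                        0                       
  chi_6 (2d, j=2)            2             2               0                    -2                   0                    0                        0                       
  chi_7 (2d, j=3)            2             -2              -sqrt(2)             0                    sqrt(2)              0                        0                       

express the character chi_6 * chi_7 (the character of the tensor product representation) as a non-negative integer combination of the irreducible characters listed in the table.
chi_6 tensor chi_7 = chi_5 + chi_7 (all other irreducibles have multiplicity 0).

Justification: The character of a tensor product is the pointwise product (chi_6 * chi_7)(C) = chi_6(C) * chi_7(C):
  {e}: (2)*(2), {r^4}: (2)*(-2), {r^1, r^7}: (0)*(-sqrt(2)), {r^2, r^6}: (-2)*(0), {r^3, r^5}: (0)*(sqrt(2)), {s, sr^2, ...}: (0)*(0), {sr, sr^3, ...}: (0)*(0)
so (chi_6 * chi_7) takes values
  {e} -> 4, {r^4} -> -4, {r^1, r^7} -> 0, {r^2, r^6} -> 0, {r^3, r^5} -> 0, {s, sr^2, ...} -> 0, {sr, sr^3, ...} -> 0.
Now take the inner product of this character with each irreducible chi from the table, <chi_6*chi_7, chi> = (1/16) sum_C |C| (chi_6*chi_7)(C) conj(chi(C)):
  <chi_6*chi_7, chi_1> = (1/16)[1*(4)*conj(1) + 1*(-4)*conj(1) + 2*(0)*conj(1) + 2*(0)*conj(1) + 2*(0)*conj(1) + 4*(0)*conj(1) + 4*(0)*conj(1)]
      = (1/16)[(4) + (-4) + (0) + (0) + (0) + (0) + (0)] = 0/16 = 0
  <chi_6*chi_7, chi_2> = (1/16)[1*(4)*conj(1) + 1*(-4)*conj(1) + 2*(0)*conj(1) + 2*(0)*conj(1) + 2*(0)*conj(1) + 4*(0)*conj(-1) + 4*(0)*conj(-1)]
      = (1/16)[(4) + (-4) + (0) + (0) + (0) + (0) + (0)] = 0/16 = 0
  <chi_6*chi_7, chi_3> = (1/16)[1*(4)*conj(1) + 1*(-4)*conj(1) + 2*(0)*conj(-1) + 2*(0)*conj(1) + 2*(0)*conj(-1) + 4*(0)*conj(1) + 4*(0)*conj(-1)]
      = (1/16)[(4) + (-4) + (0) + (0) + (0) + (0) + (0)] = 0/16 = 0
  <chi_6*chi_7, chi_4> = (1/16)[1*(4)*conj(1) + 1*(-4)*conj(1) + 2*(0)*conj(-1) + 2*(0)*conj(1) + 2*(0)*conj(-1) + 4*(0)*conj(-1) + 4*(0)*conj(1)]
      = (1/16)[(4) + (-4) + (0) + (0) + (0) + (0) + (0)] = 0/16 = 0
  <chi_6*chi_7, chi_5> = (1/16)[1*(4)*conj(2) + 1*(-4)*conj(-2) + 2*(0)*conj(sqrt(2)) + 2*(0)*conj(0) + 2*(0)*conj(-sqrt(2)) + 4*(0)*conj(0) + 4*(0)*conj(0)]
      = (1/16)[(8) + (8) + (0) + (0) + (0) + (0) + (0)] = 16/16 = 1
  <chi_6*chi_7, chi_6> = (1/16)[1*(4)*conj(2) + 1*(-4)*conj(2) + 2*(0)*conj(0) + 2*(0)*conj(-2) + 2*(0)*conj(0) + 4*(0)*conj(0) + 4*(0)*conj(0)]
      = (1/16)[(8) + (-8) + (0) + (0) + (0) + (0) + (0)] = 0/16 = 0
  <chi_6*chi_7, chi_7> = (1/16)[1*(4)*conj(2) + 1*(-4)*conj(-2) + 2*(0)*conj(-sqrt(2)) + 2*(0)*conj(0) + 2*(0)*conj(sqrt(2)) + 4*(0)*conj(0) + 4*(0)*conj(0)]
      = (1/16)[(8) + (8) + (0) + (0) + (0) + (0) + (0)] = 16/16 = 1
Hence the multiplicities are chi_5: 1, chi_7: 1. Dimension check: dim(chi_6)*dim(chi_7) = 2*2 = 4 and sum (mult * dim) = 1*2 + 1*2 = 4.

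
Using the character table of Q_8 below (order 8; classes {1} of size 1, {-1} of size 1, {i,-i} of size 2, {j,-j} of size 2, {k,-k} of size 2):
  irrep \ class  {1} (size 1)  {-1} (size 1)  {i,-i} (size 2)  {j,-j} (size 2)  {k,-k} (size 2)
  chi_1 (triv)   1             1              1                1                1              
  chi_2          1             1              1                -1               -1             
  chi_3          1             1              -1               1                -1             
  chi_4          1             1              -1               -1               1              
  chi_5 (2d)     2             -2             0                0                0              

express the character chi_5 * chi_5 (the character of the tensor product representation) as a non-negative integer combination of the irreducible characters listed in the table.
chi_5 tensor chi_5 = chi_1 + chi_2 + chi_3 + chi_4 (all other irreducibles have multiplicity 0).

Explanation: The character of a tensor product is the pointwise product (chi_5 * chi_5)(C) = chi_5(C) * chi_5(C):
  {1}: (2)*(2), {-1}: (-2)*(-2), {i,-i}: (0)*(0), {j,-j}: (0)*(0), {k,-k}: (0)*(0)
so (chi_5 * chi_5) takes values
  {1} -> 4, {-1} -> 4, {i,-i} -> 0, {j,-j} -> 0, {k,-k} -> 0.
Now take the inner product of this character with each irreducible chi from the table, <chi_5*chi_5, chi> = (1/8) sum_C |C| (chi_5*chi_5)(C) conj(chi(C)):
  <chi_5*chi_5, chi_1> = (1/8)[1*(4)*conj(1) + 1*(4)*conj(1) + 2*(0)*conj(1) + 2*(0)*conj(1) + 2*(0)*conj(1)]
      = (1/8)[(4) + (4) + (0) + (0) + (0)] = 8/8 = 1
  <chi_5*chi_5, chi_2> = (1/8)[1*(4)*conj(1) + 1*(4)*conj(1) + 2*(0)*conj(1) + 2*(0)*conj(-1) + 2*(0)*conj(-1)]
      = (1/8)[(4) + (4) + (0) + (0) + (0)] = 8/8 = 1
  <chi_5*chi_5, chi_3> = (1/8)[1*(4)*conj(1) + 1*(4)*conj(1) + 2*(0)*conj(-1) + 2*(0)*conj(1) + 2*(0)*conj(-1)]
      = (1/8)[(4) + (4) + (0) + (0) + (0)] = 8/8 = 1
  <chi_5*chi_5, chi_4> = (1/8)[1*(4)*conj(1) + 1*(4)*conj(1) + 2*(0)*conj(-1) + 2*(0)*conj(-1) + 2*(0)*conj(1)]
      = (1/8)[(4) + (4) + (0) + (0) + (0)] = 8/8 = 1
  <chi_5*chi_5, chi_5> = (1/8)[1*(4)*conj(2) + 1*(4)*conj(-2) + 2*(0)*conj(0) + 2*(0)*conj(0) + 2*(0)*conj(0)]
      = (1/8)[(8) + (-8) + (0) + (0) + (0)] = 0/8 = 0
Hence the multiplicities are chi_1: 1, chi_2: 1, chi_3: 1, chi_4: 1. Dimension check: dim(chi_5)*dim(chi_5) = 2*2 = 4 and sum (mult * dim) = 1*1 + 1*1 + 1*1 + 1*1 = 4.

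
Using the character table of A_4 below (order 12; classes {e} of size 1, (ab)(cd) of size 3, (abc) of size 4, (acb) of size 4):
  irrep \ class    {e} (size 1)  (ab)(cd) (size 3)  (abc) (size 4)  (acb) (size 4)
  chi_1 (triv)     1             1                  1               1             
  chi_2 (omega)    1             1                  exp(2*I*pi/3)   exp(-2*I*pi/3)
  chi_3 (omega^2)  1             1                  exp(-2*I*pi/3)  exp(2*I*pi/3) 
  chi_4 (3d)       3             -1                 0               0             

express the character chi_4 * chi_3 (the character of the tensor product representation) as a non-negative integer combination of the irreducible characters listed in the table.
chi_4 tensor chi_3 = chi_4 (all other irreducibles have multiplicity 0).

Reasoning: The character of a tensor product is the pointwise product (chi_4 * chi_3)(C) = chi_4(C) * chi_3(C):
  {e}: (3)*(1), (ab)(cd): (-1)*(1), (abc): (0)*(exp(-2*I*pi/3)), (acb): (0)*(exp(2*I*pi/3))
so (chi_4 * chi_3) takes values
  {e} -> 3, (ab)(cd) -> -1, (abc) -> 0, (acb) -> 0.
Now take the inner product of this character with each irreducible chi from the table, <chi_4*chi_3, chi> = (1/12) sum_C |C| (chi_4*chi_3)(C) conj(chi(C)):
  <chi_4*chi_3, chi_1> = (1/12)[1*(3)*conj(1) + 3*(-1)*conj(1) + 4*(0)*conj(1) + 4*(0)*conj(1)]
      = (1/12)[(3) + (-3) + (0) + (0)] = 0/12 = 0
  <chi_4*chi_3, chi_2> = (1/12)[1*(3)*conj(1) + 3*(-1)*conj(1) + 4*(0)*conj(exp(2*I*pi/3)) + 4*(0)*conj(exp(-2*I*pi/3))]
      = (1/12)[(3) + (-3) + (0) + (0)] = 0/12 = 0
  <chi_4*chi_3, chi_3> = (1/12)[1*(3)*conj(1) + 3*(-1)*conj(1) + 4*(0)*conj(exp(-2*I*pi/3)) + 4*(0)*conj(exp(2*I*pi/3))]
      = (1/12)[(3) + (-3) + (0) + (0)] = 0/12 = 0
  <chi_4*chi_3, chi_4> = (1/12)[1*(3)*conj(3) + 3*(-1)*conj(-1) + 4*(0)*conj(0) + 4*(0)*conj(0)]
      = (1/12)[(9) + (3) + (0) + (0)] = 12/12 = 1
(Exp terms are combined using exp(i*s)*conj(exp(i*t)) = exp(i*(s-t)), and sums of them are collapsed using the identity that for every m > 1 the m distinct m-th roots of unity sum to 0, e.g. 1 + exp(2*I*pi/3) + exp(-2*I*pi/3) = 0.)
Hence the multiplicities are chi_4: 1. Dimension check: dim(chi_4)*dim(chi_3) = 3*1 = 3 and sum (mult * dim) = 1*3 = 3.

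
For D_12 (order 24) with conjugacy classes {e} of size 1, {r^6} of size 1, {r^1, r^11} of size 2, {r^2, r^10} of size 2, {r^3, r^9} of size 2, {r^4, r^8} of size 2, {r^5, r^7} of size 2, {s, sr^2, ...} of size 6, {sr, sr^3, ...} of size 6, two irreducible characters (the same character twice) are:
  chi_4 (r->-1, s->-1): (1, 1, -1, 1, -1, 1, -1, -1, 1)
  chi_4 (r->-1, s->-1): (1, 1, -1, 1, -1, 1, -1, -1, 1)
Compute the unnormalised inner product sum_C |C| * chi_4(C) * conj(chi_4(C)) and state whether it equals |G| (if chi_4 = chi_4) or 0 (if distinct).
Sum = 24 = |G| = 24; so <chi_4, chi_4> = 1 (norm-1 confirms irreducibility).

Working: Compute term by term over conjugacy classes (|C| * chi_4(C) * conj(chi_4(C))):
  1*(1)*conj(1) + 1*(1)*conj(1) + 2*(-1)*conj(-1) + 2*(1)*conj(1) + 2*(-1)*conj(-1) + 2*(1)*conj(1) + 2*(-1)*conj(-1) + 6*(-1)*conj(-1) + 6*(1)*conj(1)
  = (1) + (1) + (2) + (2) + (2) + (2) + (2) + (6) + (6)
  = 24.
Dividing by |G| = 24 gives 24/24 = 1, matching the row-orthogonality relation <chi_4, chi_4> = [chi_4 = chi_4].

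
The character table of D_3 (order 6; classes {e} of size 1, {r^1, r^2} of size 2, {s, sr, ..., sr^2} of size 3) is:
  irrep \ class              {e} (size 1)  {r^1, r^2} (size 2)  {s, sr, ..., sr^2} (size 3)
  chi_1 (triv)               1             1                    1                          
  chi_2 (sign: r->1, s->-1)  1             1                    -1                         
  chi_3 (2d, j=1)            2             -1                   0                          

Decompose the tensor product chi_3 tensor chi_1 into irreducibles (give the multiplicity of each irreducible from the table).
chi_3 tensor chi_1 = chi_3 (all other irreducibles have multiplicity 0).

Reasoning: The character of a tensor product is the pointwise product (chi_3 * chi_1)(C) = chi_3(C) * chi_1(C):
  {e}: (2)*(1), {r^1, r^2}: (-1)*(1), {s, sr, ..., sr^2}: (0)*(1)
so (chi_3 * chi_1) takes values
  {e} -> 2, {r^1, r^2} -> -1, {s, sr, ..., sr^2} -> 0.
Now take the inner product of this character with each irreducible chi from the table, <chi_3*chi_1, chi> = (1/6) sum_C |C| (chi_3*chi_1)(C) conj(chi(C)):
  <chi_3*chi_1, chi_1> = (1/6)[1*(2)*conj(1) + 2*(-1)*conj(1) + 3*(0)*conj(1)]
      = (1/6)[(2) + (-2) + (0)] = 0/6 = 0
  <chi_3*chi_1, chi_2> = (1/6)[1*(2)*conj(1) + 2*(-1)*conj(1) + 3*(0)*conj(-1)]
      = (1/6)[(2) + (-2) + (0)] = 0/6 = 0
  <chi_3*chi_1, chi_3> = (1/6)[1*(2)*conj(2) + 2*(-1)*conj(-1) + 3*(0)*conj(0)]
      = (1/6)[(4) + (2) + (0)] = 6/6 = 1
Hence the multiplicities are chi_3: 1. Dimension check: dim(chi_3)*dim(chi_1) = 2*1 = 2 and sum (mult * dim) = 1*2 = 2.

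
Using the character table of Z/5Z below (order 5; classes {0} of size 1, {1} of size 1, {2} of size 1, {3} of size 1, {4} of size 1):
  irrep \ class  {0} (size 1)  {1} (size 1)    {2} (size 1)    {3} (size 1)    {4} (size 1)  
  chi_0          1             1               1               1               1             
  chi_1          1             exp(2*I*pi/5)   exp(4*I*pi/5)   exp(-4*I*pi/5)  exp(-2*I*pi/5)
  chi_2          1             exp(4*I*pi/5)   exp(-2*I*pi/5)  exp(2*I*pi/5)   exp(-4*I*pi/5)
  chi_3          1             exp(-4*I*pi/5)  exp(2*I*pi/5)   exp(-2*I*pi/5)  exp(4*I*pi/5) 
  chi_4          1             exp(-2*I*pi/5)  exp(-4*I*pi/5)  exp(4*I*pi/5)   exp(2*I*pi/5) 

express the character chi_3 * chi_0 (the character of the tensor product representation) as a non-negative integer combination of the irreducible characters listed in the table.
chi_3 tensor chi_0 = chi_3 (all other irreducibles have multiplicity 0).

Solution. The character of a tensor product is the pointwise product (chi_3 * chi_0)(C) = chi_3(C) * chi_0(C):
  {0}: (1)*(1), {1}: (exp(-4*I*pi/5))*(1), {2}: (exp(2*I*pi/5))*(1), {3}: (exp(-2*I*pi/5))*(1), {4}: (exp(4*I*pi/5))*(1)
so (chi_3 * chi_0) takes values
  {0} -> 1, {1} -> exp(-4*I*pi/5), {2} -> exp(2*I*pi/5), {3} -> exp(-2*I*pi/5), {4} -> exp(4*I*pi/5).
Now take the inner product of this character with each irreducible chi from the table, <chi_3*chi_0, chi> = (1/5) sum_C |C| (chi_3*chi_0)(C) conj(chi(C)):
  <chi_3*chi_0, chi_0> = (1/5)[1*(1)*conj(1) + 1*(exp(-4*I*pi/5))*conj(1) + 1*(exp(2*I*pi/5))*conj(1) + 1*(exp(-2*I*pi/5))*conj(1) + 1*(exp(4*I*pi/5))*conj(1)]
      = (1/5)[(1) + (exp(-4*I*pi/5)) + (exp(2*I*pi/5)) + (exp(-2*I*pi/5)) + (exp(4*I*pi/5))] = 0/5 = 0
  <chi_3*chi_0, chi_1> = (1/5)[1*(1)*conj(1) + 1*(exp(-4*I*pi/5))*conj(exp(2*I*pi/5)) + 1*(exp(2*I*pi/5))*conj(exp(4*I*pi/5)) + 1*(exp(-2*I*pi/5))*conj(exp(-4*I*pi/5)) + 1*(exp(4*I*pi/5))*conj(exp(-2*I*pi/5))]
      = (1/5)[(1) + (exp(4*I*pi/5)) + (exp(-2*I*pi/5)) + (exp(2*I*pi/5)) + (exp(-4*I*pi/5))] = 0/5 = 0
  <chi_3*chi_0, chi_2> = (1/5)[1*(1)*conj(1) + 1*(exp(-4*I*pi/5))*conj(exp(4*I*pi/5)) + 1*(exp(2*I*pi/5))*conj(exp(-2*I*pi/5)) + 1*(exp(-2*I*pi/5))*conj(exp(2*I*pi/5)) + 1*(exp(4*I*pi/5))*conj(exp(-4*I*pi/5))]
      = (1/5)[(1) + (exp(2*I*pi/5)) + (exp(4*I*pi/5)) + (exp(-4*I*pi/5)) + (exp(-2*I*pi/5))] = 0/5 = 0
  <chi_3*chi_0, chi_3> = (1/5)[1*(1)*conj(1) + 1*(exp(-4*I*pi/5))*conj(exp(-4*I*pi/5)) + 1*(exp(2*I*pi/5))*conj(exp(2*I*pi/5)) + 1*(exp(-2*I*pi/5))*conj(exp(-2*I*pi/5)) + 1*(exp(4*I*pi/5))*conj(exp(4*I*pi/5))]
      = (1/5)[(1) + (1) + (1) + (1) + (1)] = 5/5 = 1
  <chi_3*chi_0, chi_4> = (1/5)[1*(1)*conj(1) + 1*(exp(-4*I*pi/5))*conj(exp(-2*I*pi/5)) + 1*(exp(2*I*pi/5))*conj(exp(-4*I*pi/5)) + 1*(exp(-2*I*pi/5))*conj(exp(4*I*pi/5)) + 1*(exp(4*I*pi/5))*conj(exp(2*I*pi/5))]
      = (1/5)[(1) + (exp(-2*I*pi/5)) + (exp(-4*I*pi/5)) + (exp(4*I*pi/5)) + (exp(2*I*pi/5))] = 0/5 = 0
(Exp terms are combined using exp(i*s)*conj(exp(i*t)) = exp(i*(s-t)), and sums of them are collapsed using the identity that for every m > 1 the m distinct m-th roots of unity sum to 0, e.g. 1 + exp(2*I*pi/3) + exp(-2*I*pi/3) = 0.)
Hence the multiplicities are chi_3: 1. Dimension check: dim(chi_3)*dim(chi_0) = 1*1 = 1 and sum (mult * dim) = 1*1 = 1.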